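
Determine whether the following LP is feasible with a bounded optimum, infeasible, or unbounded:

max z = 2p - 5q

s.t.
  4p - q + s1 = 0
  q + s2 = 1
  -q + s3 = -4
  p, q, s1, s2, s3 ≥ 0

Infeasible (no feasible solution exists)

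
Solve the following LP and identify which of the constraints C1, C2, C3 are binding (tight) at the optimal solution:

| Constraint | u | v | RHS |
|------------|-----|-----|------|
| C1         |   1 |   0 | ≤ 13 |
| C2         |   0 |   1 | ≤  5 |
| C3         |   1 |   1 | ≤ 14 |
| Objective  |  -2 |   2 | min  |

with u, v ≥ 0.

At u = 13, v = 0, compute slack b - a·x for each constraint:
  C1: 13 − 13 = 0  (binding)
  C2: 5 − 0 = 5  (slack)
  C3: 14 − 13 = 1  (slack)

Optimal: u = 13, v = 0
Binding: C1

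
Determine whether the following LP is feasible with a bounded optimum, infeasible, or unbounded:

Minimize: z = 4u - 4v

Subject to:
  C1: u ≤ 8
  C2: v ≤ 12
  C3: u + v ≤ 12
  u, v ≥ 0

Feasible with a bounded optimal solution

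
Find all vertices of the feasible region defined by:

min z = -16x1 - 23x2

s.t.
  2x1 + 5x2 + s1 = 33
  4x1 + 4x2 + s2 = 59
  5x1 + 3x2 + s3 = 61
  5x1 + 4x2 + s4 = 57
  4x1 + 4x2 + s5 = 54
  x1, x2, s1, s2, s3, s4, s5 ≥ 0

(0, 0), (11.4, 0), (9, 3), (0, 6.6)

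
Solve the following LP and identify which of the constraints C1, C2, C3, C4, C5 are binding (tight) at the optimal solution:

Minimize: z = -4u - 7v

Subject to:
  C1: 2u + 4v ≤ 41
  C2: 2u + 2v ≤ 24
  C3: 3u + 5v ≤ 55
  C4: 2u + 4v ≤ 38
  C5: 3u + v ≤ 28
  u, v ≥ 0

At u = 5, v = 7, compute slack b - a·x for each constraint:
  C1: 41 − 38 = 3  (slack)
  C2: 24 − 24 = 0  (binding)
  C3: 55 − 50 = 5  (slack)
  C4: 38 − 38 = 0  (binding)
  C5: 28 − 22 = 6  (slack)

Optimal: u = 5, v = 7
Binding: C2, C4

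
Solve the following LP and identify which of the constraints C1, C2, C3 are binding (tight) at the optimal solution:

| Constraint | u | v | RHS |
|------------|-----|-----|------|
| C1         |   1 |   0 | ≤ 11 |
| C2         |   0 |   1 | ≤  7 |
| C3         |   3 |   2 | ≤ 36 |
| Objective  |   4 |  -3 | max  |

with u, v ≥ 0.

At u = 11, v = 0, compute slack b - a·x for each constraint:
  C1: 11 − 11 = 0  (binding)
  C2: 7 − 0 = 7  (slack)
  C3: 36 − 33 = 3  (slack)

Optimal: u = 11, v = 0
Binding: C1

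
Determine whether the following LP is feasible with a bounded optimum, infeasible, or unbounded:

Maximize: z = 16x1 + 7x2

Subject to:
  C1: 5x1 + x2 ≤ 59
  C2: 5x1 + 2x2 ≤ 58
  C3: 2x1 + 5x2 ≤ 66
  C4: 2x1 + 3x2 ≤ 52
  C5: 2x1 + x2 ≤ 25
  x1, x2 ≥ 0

Feasible with a bounded optimal solution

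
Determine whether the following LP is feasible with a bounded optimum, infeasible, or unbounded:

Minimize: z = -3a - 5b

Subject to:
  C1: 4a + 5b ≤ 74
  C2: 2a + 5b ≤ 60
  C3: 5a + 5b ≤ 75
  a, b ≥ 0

Feasible with a bounded optimal solution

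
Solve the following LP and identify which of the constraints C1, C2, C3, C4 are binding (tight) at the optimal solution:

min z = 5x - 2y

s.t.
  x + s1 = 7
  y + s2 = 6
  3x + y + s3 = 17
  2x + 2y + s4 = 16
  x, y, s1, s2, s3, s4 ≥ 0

At x = 0, y = 6, compute slack b - a·x for each constraint:
  C1: 7 − 0 = 7  (slack)
  C2: 6 − 6 = 0  (binding)
  C3: 17 − 6 = 11  (slack)
  C4: 16 − 12 = 4  (slack)

Optimal: x = 0, y = 6
Binding: C2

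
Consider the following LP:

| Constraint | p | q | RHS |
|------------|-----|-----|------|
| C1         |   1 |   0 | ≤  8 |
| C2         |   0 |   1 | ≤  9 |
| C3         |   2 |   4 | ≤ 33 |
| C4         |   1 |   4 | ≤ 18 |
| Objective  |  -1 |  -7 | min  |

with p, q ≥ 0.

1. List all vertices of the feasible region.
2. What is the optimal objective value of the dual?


1. (0, 0), (8, 0), (8, 2.5), (0, 4.5)
2. -31.5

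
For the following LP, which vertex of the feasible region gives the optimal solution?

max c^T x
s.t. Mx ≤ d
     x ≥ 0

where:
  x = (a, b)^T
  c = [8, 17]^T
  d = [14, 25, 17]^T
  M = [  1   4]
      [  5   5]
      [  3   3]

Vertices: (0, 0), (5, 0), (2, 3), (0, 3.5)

Evaluate the objective at each vertex of the feasible region:
  z(0, 0) = 0
  z(5, 0) = 40
  z(2, 3) = 67  ←
  z(0, 3.5) = 59.5
The maximum is at a = 2, b = 3.

(2, 3)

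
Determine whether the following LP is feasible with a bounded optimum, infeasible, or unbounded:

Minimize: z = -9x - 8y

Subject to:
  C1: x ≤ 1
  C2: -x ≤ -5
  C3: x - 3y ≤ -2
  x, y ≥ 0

Infeasible (no feasible solution exists)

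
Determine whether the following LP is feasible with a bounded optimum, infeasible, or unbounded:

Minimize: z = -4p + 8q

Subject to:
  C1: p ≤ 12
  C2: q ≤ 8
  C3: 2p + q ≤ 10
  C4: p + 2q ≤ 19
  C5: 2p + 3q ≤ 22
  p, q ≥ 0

Feasible with a bounded optimal solution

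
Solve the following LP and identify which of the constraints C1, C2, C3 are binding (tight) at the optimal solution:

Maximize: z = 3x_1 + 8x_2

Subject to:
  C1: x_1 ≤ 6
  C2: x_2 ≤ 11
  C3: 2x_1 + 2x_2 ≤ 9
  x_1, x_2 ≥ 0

At x_1 = 0, x_2 = 4.5, compute slack b - a·x for each constraint:
  C1: 6 − 0 = 6  (slack)
  C2: 11 − 4.5 = 6.5  (slack)
  C3: 9 − 9 = 0  (binding)

Optimal: x_1 = 0, x_2 = 4.5
Binding: C3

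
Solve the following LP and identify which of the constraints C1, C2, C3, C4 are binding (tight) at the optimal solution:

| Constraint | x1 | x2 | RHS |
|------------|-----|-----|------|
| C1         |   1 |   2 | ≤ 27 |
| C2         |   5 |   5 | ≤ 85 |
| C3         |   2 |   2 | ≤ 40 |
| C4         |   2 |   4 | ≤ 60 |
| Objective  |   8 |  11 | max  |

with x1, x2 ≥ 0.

At x1 = 7, x2 = 10, compute slack b - a·x for each constraint:
  C1: 27 − 27 = 0  (binding)
  C2: 85 − 85 = 0  (binding)
  C3: 40 − 34 = 6  (slack)
  C4: 60 − 54 = 6  (slack)

Optimal: x1 = 7, x2 = 10
Binding: C1, C2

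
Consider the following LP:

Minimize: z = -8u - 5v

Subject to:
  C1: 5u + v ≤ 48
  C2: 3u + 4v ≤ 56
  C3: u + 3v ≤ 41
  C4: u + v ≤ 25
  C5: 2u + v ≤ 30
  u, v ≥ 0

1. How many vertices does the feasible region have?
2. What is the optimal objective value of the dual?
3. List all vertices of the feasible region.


1. 5
2. -104
3. (0, 0), (9.6, 0), (8, 8), (0.8, 13.4), (0, 13.67)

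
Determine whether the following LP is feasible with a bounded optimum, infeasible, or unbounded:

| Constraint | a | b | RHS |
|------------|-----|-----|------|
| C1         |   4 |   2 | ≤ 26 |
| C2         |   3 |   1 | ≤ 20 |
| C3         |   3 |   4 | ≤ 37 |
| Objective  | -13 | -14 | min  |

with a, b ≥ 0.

Feasible with a bounded optimal solution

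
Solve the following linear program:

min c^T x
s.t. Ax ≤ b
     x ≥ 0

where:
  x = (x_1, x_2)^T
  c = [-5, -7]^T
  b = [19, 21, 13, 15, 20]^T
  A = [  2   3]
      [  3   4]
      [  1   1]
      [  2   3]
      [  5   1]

Evaluate the objective at each vertex of the feasible region:
  z(0, 0) = 0
  z(4, 0) = -20
  z(3.471, 2.647) = -35.88
  z(3, 3) = -36  ←
  z(0, 5) = -35
The minimum is at x_1 = 3, x_2 = 3.

x_1 = 3, x_2 = 3, z = -36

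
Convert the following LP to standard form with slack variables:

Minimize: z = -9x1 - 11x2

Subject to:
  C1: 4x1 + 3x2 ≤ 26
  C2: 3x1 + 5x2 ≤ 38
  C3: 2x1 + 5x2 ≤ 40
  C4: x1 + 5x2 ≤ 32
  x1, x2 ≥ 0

min z = -9x1 - 11x2

s.t.
  4x1 + 3x2 + s1 = 26
  3x1 + 5x2 + s2 = 38
  2x1 + 5x2 + s3 = 40
  x1 + 5x2 + s4 = 32
  x1, x2, s1, s2, s3, s4 ≥ 0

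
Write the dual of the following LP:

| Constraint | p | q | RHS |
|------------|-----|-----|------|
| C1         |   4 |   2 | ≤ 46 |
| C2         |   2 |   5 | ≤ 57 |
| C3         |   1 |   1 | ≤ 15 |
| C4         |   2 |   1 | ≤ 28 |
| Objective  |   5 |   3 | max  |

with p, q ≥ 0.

Primal max cᵀx s.t. Ax ≤ b, x ≥ 0  →  Dual min bᵀy s.t. Aᵀy ≥ c, y ≥ 0.

Minimize: z = 46y1 + 57y2 + 15y3 + 28y4

Subject to:
  4y1 + 2y2 + y3 + 2y4 ≥ 5
  2y1 + 5y2 + y3 + y4 ≥ 3
  y1, y2, y3, y4 ≥ 0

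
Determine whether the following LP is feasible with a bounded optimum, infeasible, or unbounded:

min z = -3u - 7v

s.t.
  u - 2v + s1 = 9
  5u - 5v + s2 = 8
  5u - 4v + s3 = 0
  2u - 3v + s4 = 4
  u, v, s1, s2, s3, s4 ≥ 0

Unbounded (objective can decrease without bound)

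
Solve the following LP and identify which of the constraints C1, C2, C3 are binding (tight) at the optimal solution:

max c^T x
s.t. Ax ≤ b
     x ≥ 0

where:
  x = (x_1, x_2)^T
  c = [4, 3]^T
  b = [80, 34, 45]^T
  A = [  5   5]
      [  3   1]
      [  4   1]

At x_1 = 9, x_2 = 7, compute slack b - a·x for each constraint:
  C1: 80 − 80 = 0  (binding)
  C2: 34 − 34 = 0  (binding)
  C3: 45 − 43 = 2  (slack)

Optimal: x_1 = 9, x_2 = 7
Binding: C1, C2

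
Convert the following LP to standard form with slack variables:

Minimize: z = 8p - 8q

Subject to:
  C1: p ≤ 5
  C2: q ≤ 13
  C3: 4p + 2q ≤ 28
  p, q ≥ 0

min z = 8p - 8q

s.t.
  p + s1 = 5
  q + s2 = 13
  4p + 2q + s3 = 28
  p, q, s1, s2, s3 ≥ 0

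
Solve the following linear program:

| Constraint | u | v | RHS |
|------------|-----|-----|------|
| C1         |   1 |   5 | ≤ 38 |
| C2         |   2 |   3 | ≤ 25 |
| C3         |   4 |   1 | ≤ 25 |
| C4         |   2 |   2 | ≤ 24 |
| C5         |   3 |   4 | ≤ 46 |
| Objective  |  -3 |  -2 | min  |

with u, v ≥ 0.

Evaluate the objective at each vertex of the feasible region:
  z(0, 0) = 0
  z(6.25, 0) = -18.75
  z(5, 5) = -25  ←
  z(1.571, 7.286) = -19.29
  z(0, 7.6) = -15.2
The minimum is at u = 5, v = 5.

u = 5, v = 5, z = -25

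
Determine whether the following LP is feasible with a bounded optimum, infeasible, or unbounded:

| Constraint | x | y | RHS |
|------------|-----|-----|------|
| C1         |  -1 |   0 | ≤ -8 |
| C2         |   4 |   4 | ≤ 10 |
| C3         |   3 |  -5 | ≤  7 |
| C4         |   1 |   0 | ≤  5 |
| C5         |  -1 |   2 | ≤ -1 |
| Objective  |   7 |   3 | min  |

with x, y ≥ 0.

Infeasible (no feasible solution exists)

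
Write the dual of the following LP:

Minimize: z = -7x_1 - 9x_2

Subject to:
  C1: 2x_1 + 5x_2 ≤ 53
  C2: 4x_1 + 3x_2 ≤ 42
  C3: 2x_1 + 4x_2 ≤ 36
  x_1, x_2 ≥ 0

Primal min cᵀx s.t. Ax ≤ b, x ≥ 0  →  Dual max −bᵀy s.t. Aᵀy ≥ −c, y ≥ 0.

Maximize: z = -53y1 - 42y2 - 36y3

Subject to:
  2y1 + 4y2 + 2y3 ≥ 7
  5y1 + 3y2 + 4y3 ≥ 9
  y1, y2, y3 ≥ 0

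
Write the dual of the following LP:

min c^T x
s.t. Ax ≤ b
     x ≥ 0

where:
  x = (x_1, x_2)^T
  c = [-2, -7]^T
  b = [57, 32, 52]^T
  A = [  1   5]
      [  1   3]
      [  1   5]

Primal min cᵀx s.t. Ax ≤ b, x ≥ 0  →  Dual max −bᵀy s.t. Aᵀy ≥ −c, y ≥ 0.

Maximize: z = -57y1 - 32y2 - 52y3

Subject to:
  y1 + y2 + y3 ≥ 2
  5y1 + 3y2 + 5y3 ≥ 7
  y1, y2, y3 ≥ 0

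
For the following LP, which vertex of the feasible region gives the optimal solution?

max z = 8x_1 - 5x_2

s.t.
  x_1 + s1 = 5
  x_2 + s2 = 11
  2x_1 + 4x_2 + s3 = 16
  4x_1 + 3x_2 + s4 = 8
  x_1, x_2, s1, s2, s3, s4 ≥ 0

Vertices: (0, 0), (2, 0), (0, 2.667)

Evaluate the objective at each vertex of the feasible region:
  z(0, 0) = 0
  z(2, 0) = 16  ←
  z(0, 2.667) = -13.33
The maximum is at x_1 = 2, x_2 = 0.

(2, 0)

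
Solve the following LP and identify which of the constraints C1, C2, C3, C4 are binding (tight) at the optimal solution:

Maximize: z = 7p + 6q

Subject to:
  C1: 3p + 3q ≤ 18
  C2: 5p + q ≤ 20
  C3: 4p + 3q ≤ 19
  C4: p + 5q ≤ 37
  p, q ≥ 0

At p = 1, q = 5, compute slack b - a·x for each constraint:
  C1: 18 − 18 = 0  (binding)
  C2: 20 − 10 = 10  (slack)
  C3: 19 − 19 = 0  (binding)
  C4: 37 − 26 = 11  (slack)

Optimal: p = 1, q = 5
Binding: C1, C3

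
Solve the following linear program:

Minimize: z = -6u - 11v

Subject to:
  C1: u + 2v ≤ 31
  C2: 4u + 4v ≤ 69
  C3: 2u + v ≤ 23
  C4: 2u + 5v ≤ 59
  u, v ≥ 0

Evaluate the objective at each vertex of the feasible region:
  z(0, 0) = 0
  z(11.5, 0) = -69
  z(7, 9) = -141  ←
  z(0, 11.8) = -129.8
The minimum is at u = 7, v = 9.

u = 7, v = 9, z = -141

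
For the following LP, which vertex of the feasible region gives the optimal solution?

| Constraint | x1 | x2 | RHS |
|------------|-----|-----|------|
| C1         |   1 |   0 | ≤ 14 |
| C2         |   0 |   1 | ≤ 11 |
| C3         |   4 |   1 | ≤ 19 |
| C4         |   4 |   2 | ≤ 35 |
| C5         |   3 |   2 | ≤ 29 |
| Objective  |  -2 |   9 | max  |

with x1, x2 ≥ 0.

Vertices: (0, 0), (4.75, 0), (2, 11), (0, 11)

Evaluate the objective at each vertex of the feasible region:
  z(0, 0) = 0
  z(4.75, 0) = -9.5
  z(2, 11) = 95
  z(0, 11) = 99  ←
The maximum is at x1 = 0, x2 = 11.

(0, 11)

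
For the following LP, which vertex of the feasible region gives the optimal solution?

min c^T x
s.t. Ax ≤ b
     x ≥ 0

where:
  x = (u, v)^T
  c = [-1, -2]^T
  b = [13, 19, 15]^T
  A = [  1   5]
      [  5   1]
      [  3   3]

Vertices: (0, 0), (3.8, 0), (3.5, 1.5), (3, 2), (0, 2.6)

Evaluate the objective at each vertex of the feasible region:
  z(0, 0) = 0
  z(3.8, 0) = -3.8
  z(3.5, 1.5) = -6.5
  z(3, 2) = -7  ←
  z(0, 2.6) = -5.2
The minimum is at u = 3, v = 2.

(3, 2)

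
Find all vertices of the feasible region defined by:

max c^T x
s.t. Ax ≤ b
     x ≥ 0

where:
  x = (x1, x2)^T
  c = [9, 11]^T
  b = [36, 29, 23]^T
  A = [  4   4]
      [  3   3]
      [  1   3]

(0, 0), (9, 0), (2, 7), (0, 7.667)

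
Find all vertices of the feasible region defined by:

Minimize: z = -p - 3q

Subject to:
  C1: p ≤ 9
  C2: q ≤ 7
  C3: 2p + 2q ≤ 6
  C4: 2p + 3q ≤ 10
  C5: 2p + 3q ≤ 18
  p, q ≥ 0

(0, 0), (3, 0), (0, 3)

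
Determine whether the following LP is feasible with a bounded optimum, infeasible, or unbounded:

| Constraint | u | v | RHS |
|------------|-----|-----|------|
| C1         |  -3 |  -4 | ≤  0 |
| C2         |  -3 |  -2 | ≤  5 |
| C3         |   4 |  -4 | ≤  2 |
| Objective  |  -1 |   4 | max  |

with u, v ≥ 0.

Unbounded (objective can increase without bound)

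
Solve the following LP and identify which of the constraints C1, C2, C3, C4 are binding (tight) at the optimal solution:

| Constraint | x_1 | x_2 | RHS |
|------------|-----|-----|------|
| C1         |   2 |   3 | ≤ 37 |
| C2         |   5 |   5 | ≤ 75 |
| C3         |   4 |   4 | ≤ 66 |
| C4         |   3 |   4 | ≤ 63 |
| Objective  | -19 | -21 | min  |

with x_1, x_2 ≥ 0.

At x_1 = 8, x_2 = 7, compute slack b - a·x for each constraint:
  C1: 37 − 37 = 0  (binding)
  C2: 75 − 75 = 0  (binding)
  C3: 66 − 60 = 6  (slack)
  C4: 63 − 52 = 11  (slack)

Optimal: x_1 = 8, x_2 = 7
Binding: C1, C2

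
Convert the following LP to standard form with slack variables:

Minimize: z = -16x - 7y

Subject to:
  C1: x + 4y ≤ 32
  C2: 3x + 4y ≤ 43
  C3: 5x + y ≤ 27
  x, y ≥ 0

min z = -16x - 7y

s.t.
  x + 4y + s1 = 32
  3x + 4y + s2 = 43
  5x + y + s3 = 27
  x, y, s1, s2, s3 ≥ 0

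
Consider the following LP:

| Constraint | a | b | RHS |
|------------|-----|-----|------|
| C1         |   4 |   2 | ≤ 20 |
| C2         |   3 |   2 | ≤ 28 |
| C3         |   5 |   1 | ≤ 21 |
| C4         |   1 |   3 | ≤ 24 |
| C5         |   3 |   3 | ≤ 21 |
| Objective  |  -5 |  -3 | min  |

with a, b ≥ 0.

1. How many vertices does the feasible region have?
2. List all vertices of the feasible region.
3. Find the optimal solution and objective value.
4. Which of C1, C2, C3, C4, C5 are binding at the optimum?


1. 5
2. (0, 0), (4.2, 0), (3.667, 2.667), (3, 4), (0, 7)
3. a = 3, b = 4, z = -27
4. C1, C5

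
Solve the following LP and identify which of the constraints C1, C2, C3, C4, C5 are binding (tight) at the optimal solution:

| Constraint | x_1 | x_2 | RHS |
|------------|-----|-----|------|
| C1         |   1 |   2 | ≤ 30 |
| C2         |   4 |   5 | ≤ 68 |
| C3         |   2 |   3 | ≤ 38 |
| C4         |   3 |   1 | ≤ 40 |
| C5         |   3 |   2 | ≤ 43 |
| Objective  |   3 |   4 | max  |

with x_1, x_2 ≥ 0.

At x_1 = 7, x_2 = 8, compute slack b - a·x for each constraint:
  C1: 30 − 23 = 7  (slack)
  C2: 68 − 68 = 0  (binding)
  C3: 38 − 38 = 0  (binding)
  C4: 40 − 29 = 11  (slack)
  C5: 43 − 37 = 6  (slack)

Optimal: x_1 = 7, x_2 = 8
Binding: C2, C3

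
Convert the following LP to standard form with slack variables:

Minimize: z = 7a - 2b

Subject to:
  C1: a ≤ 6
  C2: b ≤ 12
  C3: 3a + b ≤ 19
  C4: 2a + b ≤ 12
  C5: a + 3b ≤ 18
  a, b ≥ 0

min z = 7a - 2b

s.t.
  a + s1 = 6
  b + s2 = 12
  3a + b + s3 = 19
  2a + b + s4 = 12
  a + 3b + s5 = 18
  a, b, s1, s2, s3, s4, s5 ≥ 0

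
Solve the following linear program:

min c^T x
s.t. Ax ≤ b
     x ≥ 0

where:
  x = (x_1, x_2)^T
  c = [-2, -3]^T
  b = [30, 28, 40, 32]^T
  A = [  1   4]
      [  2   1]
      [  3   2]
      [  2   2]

Evaluate the objective at each vertex of the feasible region:
  z(0, 0) = 0
  z(13.33, 0) = -26.67
  z(10, 5) = -35  ←
  z(0, 7.5) = -22.5
The minimum is at x_1 = 10, x_2 = 5.

x_1 = 10, x_2 = 5, z = -35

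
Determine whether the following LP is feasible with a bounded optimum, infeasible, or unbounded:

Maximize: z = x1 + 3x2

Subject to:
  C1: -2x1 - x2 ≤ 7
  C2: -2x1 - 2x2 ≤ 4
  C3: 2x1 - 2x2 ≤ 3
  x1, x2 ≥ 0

Unbounded (objective can increase without bound)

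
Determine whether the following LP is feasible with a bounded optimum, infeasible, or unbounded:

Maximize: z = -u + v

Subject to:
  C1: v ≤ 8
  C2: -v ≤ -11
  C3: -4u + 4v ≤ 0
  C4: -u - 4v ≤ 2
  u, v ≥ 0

Infeasible (no feasible solution exists)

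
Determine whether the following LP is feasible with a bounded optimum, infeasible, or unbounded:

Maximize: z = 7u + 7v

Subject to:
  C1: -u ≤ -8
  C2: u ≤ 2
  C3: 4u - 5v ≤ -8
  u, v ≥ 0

Infeasible (no feasible solution exists)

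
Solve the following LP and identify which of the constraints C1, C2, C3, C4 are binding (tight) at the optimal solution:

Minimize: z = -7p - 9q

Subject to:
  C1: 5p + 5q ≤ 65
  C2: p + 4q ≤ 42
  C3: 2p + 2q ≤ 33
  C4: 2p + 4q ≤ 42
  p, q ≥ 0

At p = 5, q = 8, compute slack b - a·x for each constraint:
  C1: 65 − 65 = 0  (binding)
  C2: 42 − 37 = 5  (slack)
  C3: 33 − 26 = 7  (slack)
  C4: 42 − 42 = 0  (binding)

Optimal: p = 5, q = 8
Binding: C1, C4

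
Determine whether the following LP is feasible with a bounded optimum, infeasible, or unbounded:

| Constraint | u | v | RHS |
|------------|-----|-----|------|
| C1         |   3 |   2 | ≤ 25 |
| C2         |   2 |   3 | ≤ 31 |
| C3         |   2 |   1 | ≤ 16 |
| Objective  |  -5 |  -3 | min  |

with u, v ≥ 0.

Feasible with a bounded optimal solution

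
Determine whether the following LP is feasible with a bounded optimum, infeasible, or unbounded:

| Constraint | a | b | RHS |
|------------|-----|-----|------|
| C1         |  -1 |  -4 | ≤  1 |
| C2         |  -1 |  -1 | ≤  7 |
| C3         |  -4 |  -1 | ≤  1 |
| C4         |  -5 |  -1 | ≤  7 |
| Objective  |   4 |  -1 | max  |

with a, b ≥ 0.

Unbounded (objective can increase without bound)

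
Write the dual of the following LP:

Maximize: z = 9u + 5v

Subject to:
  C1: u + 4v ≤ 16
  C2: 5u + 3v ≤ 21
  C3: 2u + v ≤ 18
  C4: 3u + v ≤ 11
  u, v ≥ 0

Primal max cᵀx s.t. Ax ≤ b, x ≥ 0  →  Dual min bᵀy s.t. Aᵀy ≥ c, y ≥ 0.

Minimize: z = 16y1 + 21y2 + 18y3 + 11y4

Subject to:
  y1 + 5y2 + 2y3 + 3y4 ≥ 9
  4y1 + 3y2 + y3 + y4 ≥ 5
  y1, y2, y3, y4 ≥ 0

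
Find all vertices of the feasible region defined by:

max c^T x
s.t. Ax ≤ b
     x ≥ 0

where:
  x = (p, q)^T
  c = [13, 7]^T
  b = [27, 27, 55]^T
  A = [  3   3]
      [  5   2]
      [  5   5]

(0, 0), (5.4, 0), (3, 6), (0, 9)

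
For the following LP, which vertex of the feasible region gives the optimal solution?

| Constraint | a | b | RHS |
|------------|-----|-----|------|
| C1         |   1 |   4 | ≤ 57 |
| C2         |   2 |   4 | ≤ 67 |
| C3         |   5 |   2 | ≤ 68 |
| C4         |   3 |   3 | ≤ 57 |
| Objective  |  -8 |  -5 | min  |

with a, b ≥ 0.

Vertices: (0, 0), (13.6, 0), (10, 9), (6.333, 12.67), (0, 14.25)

Evaluate the objective at each vertex of the feasible region:
  z(0, 0) = 0
  z(13.6, 0) = -108.8
  z(10, 9) = -125  ←
  z(6.333, 12.67) = -114
  z(0, 14.25) = -71.25
The minimum is at a = 10, b = 9.

(10, 9)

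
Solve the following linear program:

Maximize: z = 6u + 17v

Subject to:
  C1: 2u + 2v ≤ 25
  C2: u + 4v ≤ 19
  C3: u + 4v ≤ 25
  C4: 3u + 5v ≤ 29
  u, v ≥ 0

Evaluate the objective at each vertex of the feasible region:
  z(0, 0) = 0
  z(9.667, 0) = 58
  z(3, 4) = 86  ←
  z(0, 4.75) = 80.75
The maximum is at u = 3, v = 4.

u = 3, v = 4, z = 86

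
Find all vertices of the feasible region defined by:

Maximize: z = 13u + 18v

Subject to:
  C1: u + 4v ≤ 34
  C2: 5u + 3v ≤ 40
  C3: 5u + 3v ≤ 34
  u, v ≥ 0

(0, 0), (6.8, 0), (2, 8), (0, 8.5)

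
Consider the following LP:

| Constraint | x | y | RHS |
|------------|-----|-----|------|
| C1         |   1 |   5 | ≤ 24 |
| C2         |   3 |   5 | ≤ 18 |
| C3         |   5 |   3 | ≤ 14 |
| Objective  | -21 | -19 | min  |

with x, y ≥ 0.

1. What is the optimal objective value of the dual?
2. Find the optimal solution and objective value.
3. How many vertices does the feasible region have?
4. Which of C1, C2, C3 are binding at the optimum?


1. -78
2. x = 1, y = 3, z = -78
3. 4
4. C2, C3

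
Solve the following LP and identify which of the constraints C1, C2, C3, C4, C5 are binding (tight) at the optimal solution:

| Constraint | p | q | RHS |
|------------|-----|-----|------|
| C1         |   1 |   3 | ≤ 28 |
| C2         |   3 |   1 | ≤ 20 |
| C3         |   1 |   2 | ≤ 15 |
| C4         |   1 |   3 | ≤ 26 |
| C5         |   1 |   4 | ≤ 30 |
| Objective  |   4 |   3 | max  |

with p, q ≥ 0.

At p = 5, q = 5, compute slack b - a·x for each constraint:
  C1: 28 − 20 = 8  (slack)
  C2: 20 − 20 = 0  (binding)
  C3: 15 − 15 = 0  (binding)
  C4: 26 − 20 = 6  (slack)
  C5: 30 − 25 = 5  (slack)

Optimal: p = 5, q = 5
Binding: C2, C3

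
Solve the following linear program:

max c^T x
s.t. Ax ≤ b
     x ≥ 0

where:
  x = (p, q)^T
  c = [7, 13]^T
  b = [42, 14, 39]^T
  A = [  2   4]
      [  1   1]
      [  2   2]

Evaluate the objective at each vertex of the feasible region:
  z(0, 0) = 0
  z(14, 0) = 98
  z(7, 7) = 140  ←
  z(0, 10.5) = 136.5
The maximum is at p = 7, q = 7.

p = 7, q = 7, z = 140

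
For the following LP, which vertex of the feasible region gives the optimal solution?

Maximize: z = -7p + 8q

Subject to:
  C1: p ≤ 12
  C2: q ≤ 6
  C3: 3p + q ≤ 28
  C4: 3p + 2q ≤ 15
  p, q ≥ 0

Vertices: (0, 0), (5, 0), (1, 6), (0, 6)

Evaluate the objective at each vertex of the feasible region:
  z(0, 0) = 0
  z(5, 0) = -35
  z(1, 6) = 41
  z(0, 6) = 48  ←
The maximum is at p = 0, q = 6.

(0, 6)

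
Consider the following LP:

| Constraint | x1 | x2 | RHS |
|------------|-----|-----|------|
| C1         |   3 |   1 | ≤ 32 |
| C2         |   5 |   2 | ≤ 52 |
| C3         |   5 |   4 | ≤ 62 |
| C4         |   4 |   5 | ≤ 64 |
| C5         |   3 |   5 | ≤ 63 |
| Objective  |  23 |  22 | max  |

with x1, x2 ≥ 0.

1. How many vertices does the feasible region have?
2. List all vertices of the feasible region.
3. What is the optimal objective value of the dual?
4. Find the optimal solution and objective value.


1. 6
2. (0, 0), (10.4, 0), (8.4, 5), (6, 8), (1, 12), (0, 12.6)
3. 314
4. x1 = 6, x2 = 8, z = 314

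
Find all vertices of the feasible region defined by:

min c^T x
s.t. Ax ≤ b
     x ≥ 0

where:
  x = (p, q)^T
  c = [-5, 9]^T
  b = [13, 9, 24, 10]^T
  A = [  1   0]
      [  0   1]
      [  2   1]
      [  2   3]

(0, 0), (5, 0), (0, 3.333)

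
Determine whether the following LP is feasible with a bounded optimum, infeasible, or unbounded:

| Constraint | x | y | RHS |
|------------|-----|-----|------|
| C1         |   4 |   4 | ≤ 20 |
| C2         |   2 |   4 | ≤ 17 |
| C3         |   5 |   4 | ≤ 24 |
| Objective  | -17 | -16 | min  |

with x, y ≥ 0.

Feasible with a bounded optimal solution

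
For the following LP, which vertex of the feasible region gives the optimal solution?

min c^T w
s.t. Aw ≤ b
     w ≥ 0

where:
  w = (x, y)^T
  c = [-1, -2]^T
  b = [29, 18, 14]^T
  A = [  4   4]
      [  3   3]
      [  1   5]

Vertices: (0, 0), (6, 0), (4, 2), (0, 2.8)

Evaluate the objective at each vertex of the feasible region:
  z(0, 0) = 0
  z(6, 0) = -6
  z(4, 2) = -8  ←
  z(0, 2.8) = -5.6
The minimum is at x = 4, y = 2.

(4, 2)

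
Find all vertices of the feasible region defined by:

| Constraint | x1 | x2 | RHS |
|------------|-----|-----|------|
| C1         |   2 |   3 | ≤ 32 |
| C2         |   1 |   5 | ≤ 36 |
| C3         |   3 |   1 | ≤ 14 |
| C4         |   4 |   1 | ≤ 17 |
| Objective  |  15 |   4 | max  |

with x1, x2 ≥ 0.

(0, 0), (4.25, 0), (3, 5), (2.429, 6.714), (0, 7.2)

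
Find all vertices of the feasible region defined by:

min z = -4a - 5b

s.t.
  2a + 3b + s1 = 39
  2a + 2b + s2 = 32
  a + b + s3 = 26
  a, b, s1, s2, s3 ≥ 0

(0, 0), (16, 0), (9, 7), (0, 13)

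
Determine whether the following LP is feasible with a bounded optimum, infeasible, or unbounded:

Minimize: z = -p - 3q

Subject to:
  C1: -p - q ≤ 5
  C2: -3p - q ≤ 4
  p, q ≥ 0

Unbounded (objective can decrease without bound)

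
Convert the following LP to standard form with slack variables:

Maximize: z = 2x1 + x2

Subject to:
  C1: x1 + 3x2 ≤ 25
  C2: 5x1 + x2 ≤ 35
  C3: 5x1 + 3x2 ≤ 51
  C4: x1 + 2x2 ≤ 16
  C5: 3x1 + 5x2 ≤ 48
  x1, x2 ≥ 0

max z = 2x1 + x2

s.t.
  x1 + 3x2 + s1 = 25
  5x1 + x2 + s2 = 35
  5x1 + 3x2 + s3 = 51
  x1 + 2x2 + s4 = 16
  3x1 + 5x2 + s5 = 48
  x1, x2, s1, s2, s3, s4, s5 ≥ 0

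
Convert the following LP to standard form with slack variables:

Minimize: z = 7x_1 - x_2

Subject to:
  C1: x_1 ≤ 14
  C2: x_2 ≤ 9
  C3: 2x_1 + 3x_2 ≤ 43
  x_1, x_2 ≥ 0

min z = 7x_1 - x_2

s.t.
  x_1 + s1 = 14
  x_2 + s2 = 9
  2x_1 + 3x_2 + s3 = 43
  x_1, x_2, s1, s2, s3 ≥ 0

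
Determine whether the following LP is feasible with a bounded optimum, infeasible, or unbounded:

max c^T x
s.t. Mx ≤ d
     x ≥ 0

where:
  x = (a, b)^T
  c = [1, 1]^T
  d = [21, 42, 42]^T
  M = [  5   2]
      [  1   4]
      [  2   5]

Feasible with a bounded optimal solution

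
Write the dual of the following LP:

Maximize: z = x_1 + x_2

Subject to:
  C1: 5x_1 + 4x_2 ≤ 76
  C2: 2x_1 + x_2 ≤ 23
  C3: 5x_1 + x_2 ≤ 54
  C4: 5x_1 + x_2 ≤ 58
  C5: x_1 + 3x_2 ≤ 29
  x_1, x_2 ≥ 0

Primal max cᵀx s.t. Ax ≤ b, x ≥ 0  →  Dual min bᵀy s.t. Aᵀy ≥ c, y ≥ 0.

Minimize: z = 76y1 + 23y2 + 54y3 + 58y4 + 29y5

Subject to:
  5y1 + 2y2 + 5y3 + 5y4 + y5 ≥ 1
  4y1 + y2 + y3 + y4 + 3y5 ≥ 1
  y1, y2, y3, y4, y5 ≥ 0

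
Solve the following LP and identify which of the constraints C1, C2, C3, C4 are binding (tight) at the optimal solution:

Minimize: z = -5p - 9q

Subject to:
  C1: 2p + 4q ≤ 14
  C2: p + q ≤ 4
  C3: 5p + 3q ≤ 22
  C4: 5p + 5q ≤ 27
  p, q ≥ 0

At p = 1, q = 3, compute slack b - a·x for each constraint:
  C1: 14 − 14 = 0  (binding)
  C2: 4 − 4 = 0  (binding)
  C3: 22 − 14 = 8  (slack)
  C4: 27 − 20 = 7  (slack)

Optimal: p = 1, q = 3
Binding: C1, C2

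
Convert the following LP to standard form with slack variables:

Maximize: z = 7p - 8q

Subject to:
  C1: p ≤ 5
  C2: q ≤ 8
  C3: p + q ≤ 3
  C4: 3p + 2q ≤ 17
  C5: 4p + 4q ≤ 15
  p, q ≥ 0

max z = 7p - 8q

s.t.
  p + s1 = 5
  q + s2 = 8
  p + q + s3 = 3
  3p + 2q + s4 = 17
  4p + 4q + s5 = 15
  p, q, s1, s2, s3, s4, s5 ≥ 0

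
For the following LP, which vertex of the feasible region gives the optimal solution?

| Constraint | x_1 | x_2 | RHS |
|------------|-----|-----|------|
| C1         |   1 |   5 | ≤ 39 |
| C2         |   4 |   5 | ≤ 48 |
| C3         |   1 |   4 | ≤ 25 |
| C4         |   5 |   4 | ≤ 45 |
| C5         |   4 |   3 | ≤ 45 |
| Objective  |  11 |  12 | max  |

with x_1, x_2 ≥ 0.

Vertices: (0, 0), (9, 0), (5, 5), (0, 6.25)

Evaluate the objective at each vertex of the feasible region:
  z(0, 0) = 0
  z(9, 0) = 99
  z(5, 5) = 115  ←
  z(0, 6.25) = 75
The maximum is at x_1 = 5, x_2 = 5.

(5, 5)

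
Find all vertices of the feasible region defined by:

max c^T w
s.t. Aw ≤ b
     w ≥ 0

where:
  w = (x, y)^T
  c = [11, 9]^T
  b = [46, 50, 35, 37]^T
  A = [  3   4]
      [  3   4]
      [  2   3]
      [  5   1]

(0, 0), (7.4, 0), (6, 7), (0, 11.5)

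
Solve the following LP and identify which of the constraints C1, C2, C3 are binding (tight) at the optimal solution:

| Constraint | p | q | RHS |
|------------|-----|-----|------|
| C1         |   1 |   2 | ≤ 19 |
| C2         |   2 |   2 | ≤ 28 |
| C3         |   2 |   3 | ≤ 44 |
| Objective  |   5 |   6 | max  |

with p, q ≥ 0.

At p = 9, q = 5, compute slack b - a·x for each constraint:
  C1: 19 − 19 = 0  (binding)
  C2: 28 − 28 = 0  (binding)
  C3: 44 − 33 = 11  (slack)

Optimal: p = 9, q = 5
Binding: C1, C2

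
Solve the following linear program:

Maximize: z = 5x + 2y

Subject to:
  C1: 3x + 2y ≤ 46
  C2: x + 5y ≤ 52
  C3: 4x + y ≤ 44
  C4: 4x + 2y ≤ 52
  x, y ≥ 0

Evaluate the objective at each vertex of the feasible region:
  z(0, 0) = 0
  z(11, 0) = 55
  z(9, 8) = 61  ←
  z(8.667, 8.667) = 60.67
  z(0, 10.4) = 20.8
The maximum is at x = 9, y = 8.

x = 9, y = 8, z = 61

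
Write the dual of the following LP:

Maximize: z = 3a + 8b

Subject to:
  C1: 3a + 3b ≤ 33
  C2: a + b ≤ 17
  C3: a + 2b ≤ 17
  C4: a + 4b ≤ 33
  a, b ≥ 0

Primal max cᵀx s.t. Ax ≤ b, x ≥ 0  →  Dual min bᵀy s.t. Aᵀy ≥ c, y ≥ 0.

Minimize: z = 33y1 + 17y2 + 17y3 + 33y4

Subject to:
  3y1 + y2 + y3 + y4 ≥ 3
  3y1 + y2 + 2y3 + 4y4 ≥ 8
  y1, y2, y3, y4 ≥ 0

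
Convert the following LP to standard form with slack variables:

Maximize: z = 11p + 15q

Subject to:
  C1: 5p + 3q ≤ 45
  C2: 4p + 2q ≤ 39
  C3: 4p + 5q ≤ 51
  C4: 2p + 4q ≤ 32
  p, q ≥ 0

max z = 11p + 15q

s.t.
  5p + 3q + s1 = 45
  4p + 2q + s2 = 39
  4p + 5q + s3 = 51
  2p + 4q + s4 = 32
  p, q, s1, s2, s3, s4 ≥ 0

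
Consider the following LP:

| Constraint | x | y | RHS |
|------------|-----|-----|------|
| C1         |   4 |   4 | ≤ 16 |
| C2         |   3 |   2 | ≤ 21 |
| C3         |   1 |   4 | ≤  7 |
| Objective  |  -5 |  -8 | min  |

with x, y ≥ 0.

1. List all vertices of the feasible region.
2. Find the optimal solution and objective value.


1. (0, 0), (4, 0), (3, 1), (0, 1.75)
2. x = 3, y = 1, z = -23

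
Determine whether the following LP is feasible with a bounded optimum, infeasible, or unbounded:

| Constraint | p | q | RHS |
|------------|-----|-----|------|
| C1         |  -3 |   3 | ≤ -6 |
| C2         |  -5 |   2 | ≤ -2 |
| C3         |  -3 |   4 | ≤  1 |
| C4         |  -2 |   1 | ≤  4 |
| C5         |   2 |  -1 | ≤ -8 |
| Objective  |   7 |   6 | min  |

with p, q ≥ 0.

Infeasible (no feasible solution exists)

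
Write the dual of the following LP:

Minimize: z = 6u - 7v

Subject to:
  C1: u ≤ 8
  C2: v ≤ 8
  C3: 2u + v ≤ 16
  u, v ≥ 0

Primal min cᵀx s.t. Ax ≤ b, x ≥ 0  →  Dual max −bᵀy s.t. Aᵀy ≥ −c, y ≥ 0.

Maximize: z = -8y1 - 8y2 - 16y3

Subject to:
  y1 + 2y3 ≥ -6
  y2 + y3 ≥ 7
  y1, y2, y3 ≥ 0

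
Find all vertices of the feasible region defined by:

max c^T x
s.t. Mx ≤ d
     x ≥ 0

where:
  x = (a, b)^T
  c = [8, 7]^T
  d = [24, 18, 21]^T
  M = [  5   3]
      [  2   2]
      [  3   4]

(0, 0), (4.8, 0), (3, 3), (0, 5.25)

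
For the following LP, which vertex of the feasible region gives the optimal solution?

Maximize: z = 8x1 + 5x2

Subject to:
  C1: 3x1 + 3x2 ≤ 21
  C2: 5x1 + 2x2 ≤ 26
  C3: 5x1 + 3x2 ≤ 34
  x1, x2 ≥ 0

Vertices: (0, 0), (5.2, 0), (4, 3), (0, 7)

Evaluate the objective at each vertex of the feasible region:
  z(0, 0) = 0
  z(5.2, 0) = 41.6
  z(4, 3) = 47  ←
  z(0, 7) = 35
The maximum is at x1 = 4, x2 = 3.

(4, 3)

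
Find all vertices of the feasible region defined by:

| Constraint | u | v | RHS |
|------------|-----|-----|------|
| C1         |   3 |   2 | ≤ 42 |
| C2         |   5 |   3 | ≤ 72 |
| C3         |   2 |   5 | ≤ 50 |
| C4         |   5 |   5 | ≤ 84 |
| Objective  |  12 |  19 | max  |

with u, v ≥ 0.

(0, 0), (14, 0), (10, 6), (0, 10)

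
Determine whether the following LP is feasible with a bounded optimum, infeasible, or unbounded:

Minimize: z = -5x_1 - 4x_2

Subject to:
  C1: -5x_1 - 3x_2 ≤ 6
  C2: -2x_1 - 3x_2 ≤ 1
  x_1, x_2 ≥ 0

Unbounded (objective can decrease without bound)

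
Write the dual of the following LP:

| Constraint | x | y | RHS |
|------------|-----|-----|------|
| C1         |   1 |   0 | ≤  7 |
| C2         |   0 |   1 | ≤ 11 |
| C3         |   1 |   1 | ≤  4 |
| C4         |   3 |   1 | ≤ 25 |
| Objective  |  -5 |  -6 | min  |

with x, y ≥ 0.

Primal min cᵀx s.t. Ax ≤ b, x ≥ 0  →  Dual max −bᵀy s.t. Aᵀy ≥ −c, y ≥ 0.

Maximize: z = -7y1 - 11y2 - 4y3 - 25y4

Subject to:
  y1 + y3 + 3y4 ≥ 5
  y2 + y3 + y4 ≥ 6
  y1, y2, y3, y4 ≥ 0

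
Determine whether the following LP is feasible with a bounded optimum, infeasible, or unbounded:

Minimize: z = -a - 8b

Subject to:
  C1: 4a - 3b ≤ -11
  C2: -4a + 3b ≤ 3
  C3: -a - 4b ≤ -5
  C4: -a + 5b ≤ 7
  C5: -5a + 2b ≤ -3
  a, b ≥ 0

Infeasible (no feasible solution exists)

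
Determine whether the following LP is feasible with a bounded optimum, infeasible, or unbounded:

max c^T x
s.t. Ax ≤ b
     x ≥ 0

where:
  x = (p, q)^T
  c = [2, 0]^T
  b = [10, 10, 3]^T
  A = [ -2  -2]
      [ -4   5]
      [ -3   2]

Unbounded (objective can increase without bound)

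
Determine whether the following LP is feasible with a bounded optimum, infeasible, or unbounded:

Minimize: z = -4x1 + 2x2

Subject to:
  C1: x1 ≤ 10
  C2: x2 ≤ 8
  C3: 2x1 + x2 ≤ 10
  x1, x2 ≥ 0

Feasible with a bounded optimal solution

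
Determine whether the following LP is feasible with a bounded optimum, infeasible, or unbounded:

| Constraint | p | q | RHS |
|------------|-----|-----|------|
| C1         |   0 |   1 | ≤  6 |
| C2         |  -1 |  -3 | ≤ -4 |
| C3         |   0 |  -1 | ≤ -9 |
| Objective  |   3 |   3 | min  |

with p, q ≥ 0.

Infeasible (no feasible solution exists)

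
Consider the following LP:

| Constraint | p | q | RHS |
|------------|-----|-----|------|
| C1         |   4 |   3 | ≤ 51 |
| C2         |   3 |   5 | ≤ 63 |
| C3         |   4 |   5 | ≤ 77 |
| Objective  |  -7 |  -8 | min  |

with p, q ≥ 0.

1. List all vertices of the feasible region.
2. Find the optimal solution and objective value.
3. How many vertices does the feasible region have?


1. (0, 0), (12.75, 0), (6, 9), (0, 12.6)
2. p = 6, q = 9, z = -114
3. 4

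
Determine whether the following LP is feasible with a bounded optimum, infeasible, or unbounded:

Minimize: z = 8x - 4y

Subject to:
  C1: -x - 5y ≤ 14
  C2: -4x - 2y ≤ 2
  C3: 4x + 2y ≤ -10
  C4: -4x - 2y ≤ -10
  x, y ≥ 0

Infeasible (no feasible solution exists)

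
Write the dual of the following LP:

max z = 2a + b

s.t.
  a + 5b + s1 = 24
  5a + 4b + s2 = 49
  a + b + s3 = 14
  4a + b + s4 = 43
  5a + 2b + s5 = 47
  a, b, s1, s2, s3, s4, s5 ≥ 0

Primal max cᵀx s.t. Ax ≤ b, x ≥ 0  →  Dual min bᵀy s.t. Aᵀy ≥ c, y ≥ 0.

Minimize: z = 24y1 + 49y2 + 14y3 + 43y4 + 47y5

Subject to:
  y1 + 5y2 + y3 + 4y4 + 5y5 ≥ 2
  5y1 + 4y2 + y3 + y4 + 2y5 ≥ 1
  y1, y2, y3, y4, y5 ≥ 0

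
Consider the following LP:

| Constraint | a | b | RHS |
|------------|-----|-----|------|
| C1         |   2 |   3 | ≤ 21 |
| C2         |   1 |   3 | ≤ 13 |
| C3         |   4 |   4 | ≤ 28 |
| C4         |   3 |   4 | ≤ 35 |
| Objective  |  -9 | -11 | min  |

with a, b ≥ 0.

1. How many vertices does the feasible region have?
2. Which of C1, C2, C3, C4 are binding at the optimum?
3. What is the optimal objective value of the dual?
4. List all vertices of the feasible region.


1. 4
2. C2, C3
3. -69
4. (0, 0), (7, 0), (4, 3), (0, 4.333)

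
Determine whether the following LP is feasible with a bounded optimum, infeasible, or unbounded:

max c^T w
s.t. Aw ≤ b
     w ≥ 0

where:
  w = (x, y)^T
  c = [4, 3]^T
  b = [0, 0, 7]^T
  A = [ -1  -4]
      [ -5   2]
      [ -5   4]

Unbounded (objective can increase without bound)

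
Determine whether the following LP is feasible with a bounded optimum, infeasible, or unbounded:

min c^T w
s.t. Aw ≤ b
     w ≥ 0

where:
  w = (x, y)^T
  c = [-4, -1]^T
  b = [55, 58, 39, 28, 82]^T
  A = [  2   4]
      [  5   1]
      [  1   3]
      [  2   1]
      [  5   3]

Feasible with a bounded optimal solution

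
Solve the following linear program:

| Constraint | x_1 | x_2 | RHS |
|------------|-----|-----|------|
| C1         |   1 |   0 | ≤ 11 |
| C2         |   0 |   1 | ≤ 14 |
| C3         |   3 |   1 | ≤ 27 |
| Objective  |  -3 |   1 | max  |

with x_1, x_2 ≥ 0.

Evaluate the objective at each vertex of the feasible region:
  z(0, 0) = 0
  z(9, 0) = -27
  z(4.333, 14) = 1
  z(0, 14) = 14  ←
The maximum is at x_1 = 0, x_2 = 14.

x_1 = 0, x_2 = 14, z = 14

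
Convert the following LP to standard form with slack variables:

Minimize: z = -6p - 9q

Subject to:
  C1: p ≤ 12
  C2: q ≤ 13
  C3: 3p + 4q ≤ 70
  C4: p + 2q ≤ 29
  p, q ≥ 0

min z = -6p - 9q

s.t.
  p + s1 = 12
  q + s2 = 13
  3p + 4q + s3 = 70
  p + 2q + s4 = 29
  p, q, s1, s2, s3, s4 ≥ 0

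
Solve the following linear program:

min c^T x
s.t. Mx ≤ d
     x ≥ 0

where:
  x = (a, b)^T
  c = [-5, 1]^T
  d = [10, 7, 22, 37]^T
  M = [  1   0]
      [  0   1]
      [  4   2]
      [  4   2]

Evaluate the objective at each vertex of the feasible region:
  z(0, 0) = 0
  z(5.5, 0) = -27.5  ←
  z(2, 7) = -3
  z(0, 7) = 7
The minimum is at a = 5.5, b = 0.

a = 5.5, b = 0, z = -27.5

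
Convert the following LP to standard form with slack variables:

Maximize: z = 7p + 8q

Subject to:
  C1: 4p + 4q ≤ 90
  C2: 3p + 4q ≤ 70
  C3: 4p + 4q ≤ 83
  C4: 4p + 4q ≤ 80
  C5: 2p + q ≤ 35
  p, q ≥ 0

max z = 7p + 8q

s.t.
  4p + 4q + s1 = 90
  3p + 4q + s2 = 70
  4p + 4q + s3 = 83
  4p + 4q + s4 = 80
  2p + q + s5 = 35
  p, q, s1, s2, s3, s4, s5 ≥ 0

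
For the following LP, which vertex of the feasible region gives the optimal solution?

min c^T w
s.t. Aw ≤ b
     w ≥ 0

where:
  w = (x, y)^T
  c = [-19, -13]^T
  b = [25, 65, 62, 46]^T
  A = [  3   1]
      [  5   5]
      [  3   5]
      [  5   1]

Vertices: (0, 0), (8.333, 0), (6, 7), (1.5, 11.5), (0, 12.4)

Evaluate the objective at each vertex of the feasible region:
  z(0, 0) = 0
  z(8.333, 0) = -158.3
  z(6, 7) = -205  ←
  z(1.5, 11.5) = -178
  z(0, 12.4) = -161.2
The minimum is at x = 6, y = 7.

(6, 7)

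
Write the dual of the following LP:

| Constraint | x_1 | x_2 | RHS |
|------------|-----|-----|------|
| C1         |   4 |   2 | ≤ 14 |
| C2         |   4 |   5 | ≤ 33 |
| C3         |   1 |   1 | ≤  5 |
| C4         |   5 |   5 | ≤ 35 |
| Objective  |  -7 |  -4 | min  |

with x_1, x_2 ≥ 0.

Primal min cᵀx s.t. Ax ≤ b, x ≥ 0  →  Dual max −bᵀy s.t. Aᵀy ≥ −c, y ≥ 0.

Maximize: z = -14y1 - 33y2 - 5y3 - 35y4

Subject to:
  4y1 + 4y2 + y3 + 5y4 ≥ 7
  2y1 + 5y2 + y3 + 5y4 ≥ 4
  y1, y2, y3, y4 ≥ 0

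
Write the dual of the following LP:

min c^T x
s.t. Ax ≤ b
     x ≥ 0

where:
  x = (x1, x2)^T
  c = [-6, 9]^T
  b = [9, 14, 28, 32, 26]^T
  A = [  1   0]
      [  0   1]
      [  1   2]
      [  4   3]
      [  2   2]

Primal min cᵀx s.t. Ax ≤ b, x ≥ 0  →  Dual max −bᵀy s.t. Aᵀy ≥ −c, y ≥ 0.

Maximize: z = -9y1 - 14y2 - 28y3 - 32y4 - 26y5

Subject to:
  y1 + y3 + 4y4 + 2y5 ≥ 6
  y2 + 2y3 + 3y4 + 2y5 ≥ -9
  y1, y2, y3, y4, y5 ≥ 0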